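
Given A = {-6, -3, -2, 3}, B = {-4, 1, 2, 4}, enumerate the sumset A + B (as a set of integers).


A + B = {a + b : a ∈ A, b ∈ B}.
Enumerate all |A|·|B| = 4·4 = 16 pairs (a, b) and collect distinct sums.
a = -6: -6+-4=-10, -6+1=-5, -6+2=-4, -6+4=-2
a = -3: -3+-4=-7, -3+1=-2, -3+2=-1, -3+4=1
a = -2: -2+-4=-6, -2+1=-1, -2+2=0, -2+4=2
a = 3: 3+-4=-1, 3+1=4, 3+2=5, 3+4=7
Collecting distinct sums: A + B = {-10, -7, -6, -5, -4, -2, -1, 0, 1, 2, 4, 5, 7}
|A + B| = 13

A + B = {-10, -7, -6, -5, -4, -2, -1, 0, 1, 2, 4, 5, 7}


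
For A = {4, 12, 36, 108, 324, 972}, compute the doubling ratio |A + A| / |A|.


|A| = 6.
Compute A + A by enumerating all 36 pairs.
A + A = {8, 16, 24, 40, 48, 72, 112, 120, 144, 216, 328, 336, 360, 432, 648, 976, 984, 1008, 1080, 1296, 1944}, so |A + A| = 21.
K = |A + A| / |A| = 21/6 = 7/2 ≈ 3.5000.
Reference: AP of size 6 gives K = 11/6 ≈ 1.8333; a fully generic set of size 6 gives K ≈ 3.5000.

|A| = 6, |A + A| = 21, K = 21/6 = 7/2.


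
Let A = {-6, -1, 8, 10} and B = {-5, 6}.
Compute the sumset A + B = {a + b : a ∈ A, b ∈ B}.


A + B = {a + b : a ∈ A, b ∈ B}.
Enumerate all |A|·|B| = 4·2 = 8 pairs (a, b) and collect distinct sums.
a = -6: -6+-5=-11, -6+6=0
a = -1: -1+-5=-6, -1+6=5
a = 8: 8+-5=3, 8+6=14
a = 10: 10+-5=5, 10+6=16
Collecting distinct sums: A + B = {-11, -6, 0, 3, 5, 14, 16}
|A + B| = 7

A + B = {-11, -6, 0, 3, 5, 14, 16}


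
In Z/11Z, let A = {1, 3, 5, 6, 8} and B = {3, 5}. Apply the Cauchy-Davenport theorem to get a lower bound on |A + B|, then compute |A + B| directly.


Cauchy-Davenport: |A + B| ≥ min(p, |A| + |B| - 1) for A, B nonempty in Z/pZ.
|A| = 5, |B| = 2, p = 11.
CD lower bound = min(11, 5 + 2 - 1) = min(11, 6) = 6.
Compute A + B mod 11 directly:
a = 1: 1+3=4, 1+5=6
a = 3: 3+3=6, 3+5=8
a = 5: 5+3=8, 5+5=10
a = 6: 6+3=9, 6+5=0
a = 8: 8+3=0, 8+5=2
A + B = {0, 2, 4, 6, 8, 9, 10}, so |A + B| = 7.
Verify: 7 ≥ 6? Yes ✓.

CD lower bound = 6, actual |A + B| = 7.


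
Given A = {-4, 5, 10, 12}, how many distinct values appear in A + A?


A + A = {a + a' : a, a' ∈ A}; |A| = 4.
General bounds: 2|A| - 1 ≤ |A + A| ≤ |A|(|A|+1)/2, i.e. 7 ≤ |A + A| ≤ 10.
Lower bound 2|A|-1 is attained iff A is an arithmetic progression.
Enumerate sums a + a' for a ≤ a' (symmetric, so this suffices):
a = -4: -4+-4=-8, -4+5=1, -4+10=6, -4+12=8
a = 5: 5+5=10, 5+10=15, 5+12=17
a = 10: 10+10=20, 10+12=22
a = 12: 12+12=24
Distinct sums: {-8, 1, 6, 8, 10, 15, 17, 20, 22, 24}
|A + A| = 10

|A + A| = 10


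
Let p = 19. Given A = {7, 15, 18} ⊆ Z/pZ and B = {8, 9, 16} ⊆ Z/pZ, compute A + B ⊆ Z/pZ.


Work in Z/19Z: reduce every sum a + b modulo 19.
Enumerate all 9 pairs:
a = 7: 7+8=15, 7+9=16, 7+16=4
a = 15: 15+8=4, 15+9=5, 15+16=12
a = 18: 18+8=7, 18+9=8, 18+16=15
Distinct residues collected: {4, 5, 7, 8, 12, 15, 16}
|A + B| = 7 (out of 19 total residues).

A + B = {4, 5, 7, 8, 12, 15, 16}


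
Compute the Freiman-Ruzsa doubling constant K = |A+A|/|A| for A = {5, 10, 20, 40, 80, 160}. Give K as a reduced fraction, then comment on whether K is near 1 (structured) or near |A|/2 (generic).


|A| = 6.
Compute A + A by enumerating all 36 pairs.
A + A = {10, 15, 20, 25, 30, 40, 45, 50, 60, 80, 85, 90, 100, 120, 160, 165, 170, 180, 200, 240, 320}, so |A + A| = 21.
K = |A + A| / |A| = 21/6 = 7/2 ≈ 3.5000.
Reference: AP of size 6 gives K = 11/6 ≈ 1.8333; a fully generic set of size 6 gives K ≈ 3.5000.

|A| = 6, |A + A| = 21, K = 21/6 = 7/2.


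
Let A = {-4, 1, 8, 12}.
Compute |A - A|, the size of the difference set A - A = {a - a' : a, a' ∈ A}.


A - A = {a - a' : a, a' ∈ A}; |A| = 4.
Bounds: 2|A|-1 ≤ |A - A| ≤ |A|² - |A| + 1, i.e. 7 ≤ |A - A| ≤ 13.
Note: 0 ∈ A - A always (from a - a). The set is symmetric: if d ∈ A - A then -d ∈ A - A.
Enumerate nonzero differences d = a - a' with a > a' (then include -d):
Positive differences: {4, 5, 7, 11, 12, 16}
Full difference set: {0} ∪ (positive diffs) ∪ (negative diffs).
|A - A| = 1 + 2·6 = 13 (matches direct enumeration: 13).

|A - A| = 13


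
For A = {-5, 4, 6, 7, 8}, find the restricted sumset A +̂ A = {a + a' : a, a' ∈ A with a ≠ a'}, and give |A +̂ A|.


Restricted sumset: A +̂ A = {a + a' : a ∈ A, a' ∈ A, a ≠ a'}.
Equivalently, take A + A and drop any sum 2a that is achievable ONLY as a + a for a ∈ A (i.e. sums representable only with equal summands).
Enumerate pairs (a, a') with a < a' (symmetric, so each unordered pair gives one sum; this covers all a ≠ a'):
  -5 + 4 = -1
  -5 + 6 = 1
  -5 + 7 = 2
  -5 + 8 = 3
  4 + 6 = 10
  4 + 7 = 11
  4 + 8 = 12
  6 + 7 = 13
  6 + 8 = 14
  7 + 8 = 15
Collected distinct sums: {-1, 1, 2, 3, 10, 11, 12, 13, 14, 15}
|A +̂ A| = 10
(Reference bound: |A +̂ A| ≥ 2|A| - 3 for |A| ≥ 2, with |A| = 5 giving ≥ 7.)

|A +̂ A| = 10


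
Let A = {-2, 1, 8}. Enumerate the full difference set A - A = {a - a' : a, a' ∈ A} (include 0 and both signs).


A - A = {a - a' : a, a' ∈ A}.
Compute a - a' for each ordered pair (a, a'):
a = -2: -2--2=0, -2-1=-3, -2-8=-10
a = 1: 1--2=3, 1-1=0, 1-8=-7
a = 8: 8--2=10, 8-1=7, 8-8=0
Collecting distinct values (and noting 0 appears from a-a):
A - A = {-10, -7, -3, 0, 3, 7, 10}
|A - A| = 7

A - A = {-10, -7, -3, 0, 3, 7, 10}


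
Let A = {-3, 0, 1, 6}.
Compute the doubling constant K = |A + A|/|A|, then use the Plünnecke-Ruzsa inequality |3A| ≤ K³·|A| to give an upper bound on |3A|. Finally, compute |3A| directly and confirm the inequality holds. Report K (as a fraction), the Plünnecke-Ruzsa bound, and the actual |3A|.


|A| = 4.
Step 1: Compute A + A by enumerating all 16 pairs.
A + A = {-6, -3, -2, 0, 1, 2, 3, 6, 7, 12}, so |A + A| = 10.
Step 2: Doubling constant K = |A + A|/|A| = 10/4 = 10/4 ≈ 2.5000.
Step 3: Plünnecke-Ruzsa gives |3A| ≤ K³·|A| = (2.5000)³ · 4 ≈ 62.5000.
Step 4: Compute 3A = A + A + A directly by enumerating all triples (a,b,c) ∈ A³; |3A| = 18.
Step 5: Check 18 ≤ 62.5000? Yes ✓.

K = 10/4, Plünnecke-Ruzsa bound K³|A| ≈ 62.5000, |3A| = 18, inequality holds.


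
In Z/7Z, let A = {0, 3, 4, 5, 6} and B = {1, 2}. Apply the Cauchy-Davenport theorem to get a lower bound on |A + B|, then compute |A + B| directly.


Cauchy-Davenport: |A + B| ≥ min(p, |A| + |B| - 1) for A, B nonempty in Z/pZ.
|A| = 5, |B| = 2, p = 7.
CD lower bound = min(7, 5 + 2 - 1) = min(7, 6) = 6.
Compute A + B mod 7 directly:
a = 0: 0+1=1, 0+2=2
a = 3: 3+1=4, 3+2=5
a = 4: 4+1=5, 4+2=6
a = 5: 5+1=6, 5+2=0
a = 6: 6+1=0, 6+2=1
A + B = {0, 1, 2, 4, 5, 6}, so |A + B| = 6.
Verify: 6 ≥ 6? Yes ✓.

CD lower bound = 6, actual |A + B| = 6.


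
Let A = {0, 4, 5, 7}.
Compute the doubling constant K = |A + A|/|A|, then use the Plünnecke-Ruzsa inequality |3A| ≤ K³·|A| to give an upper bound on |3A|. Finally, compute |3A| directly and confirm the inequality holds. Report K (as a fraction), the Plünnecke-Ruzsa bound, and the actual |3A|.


|A| = 4.
Step 1: Compute A + A by enumerating all 16 pairs.
A + A = {0, 4, 5, 7, 8, 9, 10, 11, 12, 14}, so |A + A| = 10.
Step 2: Doubling constant K = |A + A|/|A| = 10/4 = 10/4 ≈ 2.5000.
Step 3: Plünnecke-Ruzsa gives |3A| ≤ K³·|A| = (2.5000)³ · 4 ≈ 62.5000.
Step 4: Compute 3A = A + A + A directly by enumerating all triples (a,b,c) ∈ A³; |3A| = 17.
Step 5: Check 17 ≤ 62.5000? Yes ✓.

K = 10/4, Plünnecke-Ruzsa bound K³|A| ≈ 62.5000, |3A| = 17, inequality holds.


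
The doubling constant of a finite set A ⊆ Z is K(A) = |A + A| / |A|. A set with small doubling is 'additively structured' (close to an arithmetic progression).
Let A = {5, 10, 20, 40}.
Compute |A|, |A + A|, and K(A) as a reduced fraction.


|A| = 4.
Compute A + A by enumerating all 16 pairs.
A + A = {10, 15, 20, 25, 30, 40, 45, 50, 60, 80}, so |A + A| = 10.
K = |A + A| / |A| = 10/4 = 5/2 ≈ 2.5000.
Reference: AP of size 4 gives K = 7/4 ≈ 1.7500; a fully generic set of size 4 gives K ≈ 2.5000.

|A| = 4, |A + A| = 10, K = 10/4 = 5/2.


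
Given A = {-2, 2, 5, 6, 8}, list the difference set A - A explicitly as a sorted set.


A - A = {a - a' : a, a' ∈ A}.
Compute a - a' for each ordered pair (a, a'):
a = -2: -2--2=0, -2-2=-4, -2-5=-7, -2-6=-8, -2-8=-10
a = 2: 2--2=4, 2-2=0, 2-5=-3, 2-6=-4, 2-8=-6
a = 5: 5--2=7, 5-2=3, 5-5=0, 5-6=-1, 5-8=-3
a = 6: 6--2=8, 6-2=4, 6-5=1, 6-6=0, 6-8=-2
a = 8: 8--2=10, 8-2=6, 8-5=3, 8-6=2, 8-8=0
Collecting distinct values (and noting 0 appears from a-a):
A - A = {-10, -8, -7, -6, -4, -3, -2, -1, 0, 1, 2, 3, 4, 6, 7, 8, 10}
|A - A| = 17

A - A = {-10, -8, -7, -6, -4, -3, -2, -1, 0, 1, 2, 3, 4, 6, 7, 8, 10}


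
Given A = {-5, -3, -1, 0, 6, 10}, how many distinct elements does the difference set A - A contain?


A - A = {a - a' : a, a' ∈ A}; |A| = 6.
Bounds: 2|A|-1 ≤ |A - A| ≤ |A|² - |A| + 1, i.e. 11 ≤ |A - A| ≤ 31.
Note: 0 ∈ A - A always (from a - a). The set is symmetric: if d ∈ A - A then -d ∈ A - A.
Enumerate nonzero differences d = a - a' with a > a' (then include -d):
Positive differences: {1, 2, 3, 4, 5, 6, 7, 9, 10, 11, 13, 15}
Full difference set: {0} ∪ (positive diffs) ∪ (negative diffs).
|A - A| = 1 + 2·12 = 25 (matches direct enumeration: 25).

|A - A| = 25


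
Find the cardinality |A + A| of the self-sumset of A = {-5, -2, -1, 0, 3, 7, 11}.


A + A = {a + a' : a, a' ∈ A}; |A| = 7.
General bounds: 2|A| - 1 ≤ |A + A| ≤ |A|(|A|+1)/2, i.e. 13 ≤ |A + A| ≤ 28.
Lower bound 2|A|-1 is attained iff A is an arithmetic progression.
Enumerate sums a + a' for a ≤ a' (symmetric, so this suffices):
a = -5: -5+-5=-10, -5+-2=-7, -5+-1=-6, -5+0=-5, -5+3=-2, -5+7=2, -5+11=6
a = -2: -2+-2=-4, -2+-1=-3, -2+0=-2, -2+3=1, -2+7=5, -2+11=9
a = -1: -1+-1=-2, -1+0=-1, -1+3=2, -1+7=6, -1+11=10
a = 0: 0+0=0, 0+3=3, 0+7=7, 0+11=11
a = 3: 3+3=6, 3+7=10, 3+11=14
a = 7: 7+7=14, 7+11=18
a = 11: 11+11=22
Distinct sums: {-10, -7, -6, -5, -4, -3, -2, -1, 0, 1, 2, 3, 5, 6, 7, 9, 10, 11, 14, 18, 22}
|A + A| = 21

|A + A| = 21


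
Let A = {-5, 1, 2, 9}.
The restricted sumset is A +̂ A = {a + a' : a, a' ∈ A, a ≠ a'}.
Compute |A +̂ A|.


Restricted sumset: A +̂ A = {a + a' : a ∈ A, a' ∈ A, a ≠ a'}.
Equivalently, take A + A and drop any sum 2a that is achievable ONLY as a + a for a ∈ A (i.e. sums representable only with equal summands).
Enumerate pairs (a, a') with a < a' (symmetric, so each unordered pair gives one sum; this covers all a ≠ a'):
  -5 + 1 = -4
  -5 + 2 = -3
  -5 + 9 = 4
  1 + 2 = 3
  1 + 9 = 10
  2 + 9 = 11
Collected distinct sums: {-4, -3, 3, 4, 10, 11}
|A +̂ A| = 6
(Reference bound: |A +̂ A| ≥ 2|A| - 3 for |A| ≥ 2, with |A| = 4 giving ≥ 5.)

|A +̂ A| = 6


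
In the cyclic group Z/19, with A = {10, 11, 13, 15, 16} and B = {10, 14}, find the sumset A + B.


Work in Z/19Z: reduce every sum a + b modulo 19.
Enumerate all 10 pairs:
a = 10: 10+10=1, 10+14=5
a = 11: 11+10=2, 11+14=6
a = 13: 13+10=4, 13+14=8
a = 15: 15+10=6, 15+14=10
a = 16: 16+10=7, 16+14=11
Distinct residues collected: {1, 2, 4, 5, 6, 7, 8, 10, 11}
|A + B| = 9 (out of 19 total residues).

A + B = {1, 2, 4, 5, 6, 7, 8, 10, 11}


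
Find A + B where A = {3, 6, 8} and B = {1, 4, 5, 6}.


A + B = {a + b : a ∈ A, b ∈ B}.
Enumerate all |A|·|B| = 3·4 = 12 pairs (a, b) and collect distinct sums.
a = 3: 3+1=4, 3+4=7, 3+5=8, 3+6=9
a = 6: 6+1=7, 6+4=10, 6+5=11, 6+6=12
a = 8: 8+1=9, 8+4=12, 8+5=13, 8+6=14
Collecting distinct sums: A + B = {4, 7, 8, 9, 10, 11, 12, 13, 14}
|A + B| = 9

A + B = {4, 7, 8, 9, 10, 11, 12, 13, 14}


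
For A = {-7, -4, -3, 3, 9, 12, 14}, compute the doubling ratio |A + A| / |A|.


|A| = 7.
Compute A + A by enumerating all 49 pairs.
A + A = {-14, -11, -10, -8, -7, -6, -4, -1, 0, 2, 5, 6, 7, 8, 9, 10, 11, 12, 15, 17, 18, 21, 23, 24, 26, 28}, so |A + A| = 26.
K = |A + A| / |A| = 26/7 (already in lowest terms) ≈ 3.7143.
Reference: AP of size 7 gives K = 13/7 ≈ 1.8571; a fully generic set of size 7 gives K ≈ 4.0000.

|A| = 7, |A + A| = 26, K = 26/7.


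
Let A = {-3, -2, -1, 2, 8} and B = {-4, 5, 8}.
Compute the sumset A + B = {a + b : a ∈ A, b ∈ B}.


A + B = {a + b : a ∈ A, b ∈ B}.
Enumerate all |A|·|B| = 5·3 = 15 pairs (a, b) and collect distinct sums.
a = -3: -3+-4=-7, -3+5=2, -3+8=5
a = -2: -2+-4=-6, -2+5=3, -2+8=6
a = -1: -1+-4=-5, -1+5=4, -1+8=7
a = 2: 2+-4=-2, 2+5=7, 2+8=10
a = 8: 8+-4=4, 8+5=13, 8+8=16
Collecting distinct sums: A + B = {-7, -6, -5, -2, 2, 3, 4, 5, 6, 7, 10, 13, 16}
|A + B| = 13

A + B = {-7, -6, -5, -2, 2, 3, 4, 5, 6, 7, 10, 13, 16}


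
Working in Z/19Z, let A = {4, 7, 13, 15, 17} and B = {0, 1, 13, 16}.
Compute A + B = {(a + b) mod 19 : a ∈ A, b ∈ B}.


Work in Z/19Z: reduce every sum a + b modulo 19.
Enumerate all 20 pairs:
a = 4: 4+0=4, 4+1=5, 4+13=17, 4+16=1
a = 7: 7+0=7, 7+1=8, 7+13=1, 7+16=4
a = 13: 13+0=13, 13+1=14, 13+13=7, 13+16=10
a = 15: 15+0=15, 15+1=16, 15+13=9, 15+16=12
a = 17: 17+0=17, 17+1=18, 17+13=11, 17+16=14
Distinct residues collected: {1, 4, 5, 7, 8, 9, 10, 11, 12, 13, 14, 15, 16, 17, 18}
|A + B| = 15 (out of 19 total residues).

A + B = {1, 4, 5, 7, 8, 9, 10, 11, 12, 13, 14, 15, 16, 17, 18}


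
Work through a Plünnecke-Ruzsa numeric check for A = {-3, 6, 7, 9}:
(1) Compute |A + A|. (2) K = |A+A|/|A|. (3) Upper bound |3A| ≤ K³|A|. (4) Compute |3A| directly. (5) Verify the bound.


|A| = 4.
Step 1: Compute A + A by enumerating all 16 pairs.
A + A = {-6, 3, 4, 6, 12, 13, 14, 15, 16, 18}, so |A + A| = 10.
Step 2: Doubling constant K = |A + A|/|A| = 10/4 = 10/4 ≈ 2.5000.
Step 3: Plünnecke-Ruzsa gives |3A| ≤ K³·|A| = (2.5000)³ · 4 ≈ 62.5000.
Step 4: Compute 3A = A + A + A directly by enumerating all triples (a,b,c) ∈ A³; |3A| = 19.
Step 5: Check 19 ≤ 62.5000? Yes ✓.

K = 10/4, Plünnecke-Ruzsa bound K³|A| ≈ 62.5000, |3A| = 19, inequality holds.


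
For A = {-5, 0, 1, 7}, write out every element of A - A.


A - A = {a - a' : a, a' ∈ A}.
Compute a - a' for each ordered pair (a, a'):
a = -5: -5--5=0, -5-0=-5, -5-1=-6, -5-7=-12
a = 0: 0--5=5, 0-0=0, 0-1=-1, 0-7=-7
a = 1: 1--5=6, 1-0=1, 1-1=0, 1-7=-6
a = 7: 7--5=12, 7-0=7, 7-1=6, 7-7=0
Collecting distinct values (and noting 0 appears from a-a):
A - A = {-12, -7, -6, -5, -1, 0, 1, 5, 6, 7, 12}
|A - A| = 11

A - A = {-12, -7, -6, -5, -1, 0, 1, 5, 6, 7, 12}


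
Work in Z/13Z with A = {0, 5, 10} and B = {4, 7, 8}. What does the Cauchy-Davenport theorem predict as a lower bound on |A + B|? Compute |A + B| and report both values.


Cauchy-Davenport: |A + B| ≥ min(p, |A| + |B| - 1) for A, B nonempty in Z/pZ.
|A| = 3, |B| = 3, p = 13.
CD lower bound = min(13, 3 + 3 - 1) = min(13, 5) = 5.
Compute A + B mod 13 directly:
a = 0: 0+4=4, 0+7=7, 0+8=8
a = 5: 5+4=9, 5+7=12, 5+8=0
a = 10: 10+4=1, 10+7=4, 10+8=5
A + B = {0, 1, 4, 5, 7, 8, 9, 12}, so |A + B| = 8.
Verify: 8 ≥ 5? Yes ✓.

CD lower bound = 5, actual |A + B| = 8.


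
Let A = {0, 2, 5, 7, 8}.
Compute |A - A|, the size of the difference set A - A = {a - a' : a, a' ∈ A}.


A - A = {a - a' : a, a' ∈ A}; |A| = 5.
Bounds: 2|A|-1 ≤ |A - A| ≤ |A|² - |A| + 1, i.e. 9 ≤ |A - A| ≤ 21.
Note: 0 ∈ A - A always (from a - a). The set is symmetric: if d ∈ A - A then -d ∈ A - A.
Enumerate nonzero differences d = a - a' with a > a' (then include -d):
Positive differences: {1, 2, 3, 5, 6, 7, 8}
Full difference set: {0} ∪ (positive diffs) ∪ (negative diffs).
|A - A| = 1 + 2·7 = 15 (matches direct enumeration: 15).

|A - A| = 15


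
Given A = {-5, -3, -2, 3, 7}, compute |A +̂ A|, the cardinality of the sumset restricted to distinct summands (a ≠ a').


Restricted sumset: A +̂ A = {a + a' : a ∈ A, a' ∈ A, a ≠ a'}.
Equivalently, take A + A and drop any sum 2a that is achievable ONLY as a + a for a ∈ A (i.e. sums representable only with equal summands).
Enumerate pairs (a, a') with a < a' (symmetric, so each unordered pair gives one sum; this covers all a ≠ a'):
  -5 + -3 = -8
  -5 + -2 = -7
  -5 + 3 = -2
  -5 + 7 = 2
  -3 + -2 = -5
  -3 + 3 = 0
  -3 + 7 = 4
  -2 + 3 = 1
  -2 + 7 = 5
  3 + 7 = 10
Collected distinct sums: {-8, -7, -5, -2, 0, 1, 2, 4, 5, 10}
|A +̂ A| = 10
(Reference bound: |A +̂ A| ≥ 2|A| - 3 for |A| ≥ 2, with |A| = 5 giving ≥ 7.)

|A +̂ A| = 10


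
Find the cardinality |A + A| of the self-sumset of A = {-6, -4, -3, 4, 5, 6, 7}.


A + A = {a + a' : a, a' ∈ A}; |A| = 7.
General bounds: 2|A| - 1 ≤ |A + A| ≤ |A|(|A|+1)/2, i.e. 13 ≤ |A + A| ≤ 28.
Lower bound 2|A|-1 is attained iff A is an arithmetic progression.
Enumerate sums a + a' for a ≤ a' (symmetric, so this suffices):
a = -6: -6+-6=-12, -6+-4=-10, -6+-3=-9, -6+4=-2, -6+5=-1, -6+6=0, -6+7=1
a = -4: -4+-4=-8, -4+-3=-7, -4+4=0, -4+5=1, -4+6=2, -4+7=3
a = -3: -3+-3=-6, -3+4=1, -3+5=2, -3+6=3, -3+7=4
a = 4: 4+4=8, 4+5=9, 4+6=10, 4+7=11
a = 5: 5+5=10, 5+6=11, 5+7=12
a = 6: 6+6=12, 6+7=13
a = 7: 7+7=14
Distinct sums: {-12, -10, -9, -8, -7, -6, -2, -1, 0, 1, 2, 3, 4, 8, 9, 10, 11, 12, 13, 14}
|A + A| = 20

|A + A| = 20


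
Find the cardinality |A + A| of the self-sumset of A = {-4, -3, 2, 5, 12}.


A + A = {a + a' : a, a' ∈ A}; |A| = 5.
General bounds: 2|A| - 1 ≤ |A + A| ≤ |A|(|A|+1)/2, i.e. 9 ≤ |A + A| ≤ 15.
Lower bound 2|A|-1 is attained iff A is an arithmetic progression.
Enumerate sums a + a' for a ≤ a' (symmetric, so this suffices):
a = -4: -4+-4=-8, -4+-3=-7, -4+2=-2, -4+5=1, -4+12=8
a = -3: -3+-3=-6, -3+2=-1, -3+5=2, -3+12=9
a = 2: 2+2=4, 2+5=7, 2+12=14
a = 5: 5+5=10, 5+12=17
a = 12: 12+12=24
Distinct sums: {-8, -7, -6, -2, -1, 1, 2, 4, 7, 8, 9, 10, 14, 17, 24}
|A + A| = 15

|A + A| = 15


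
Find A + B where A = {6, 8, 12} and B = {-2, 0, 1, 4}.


A + B = {a + b : a ∈ A, b ∈ B}.
Enumerate all |A|·|B| = 3·4 = 12 pairs (a, b) and collect distinct sums.
a = 6: 6+-2=4, 6+0=6, 6+1=7, 6+4=10
a = 8: 8+-2=6, 8+0=8, 8+1=9, 8+4=12
a = 12: 12+-2=10, 12+0=12, 12+1=13, 12+4=16
Collecting distinct sums: A + B = {4, 6, 7, 8, 9, 10, 12, 13, 16}
|A + B| = 9

A + B = {4, 6, 7, 8, 9, 10, 12, 13, 16}


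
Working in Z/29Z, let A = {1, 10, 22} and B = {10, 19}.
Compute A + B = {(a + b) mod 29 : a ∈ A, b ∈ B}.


Work in Z/29Z: reduce every sum a + b modulo 29.
Enumerate all 6 pairs:
a = 1: 1+10=11, 1+19=20
a = 10: 10+10=20, 10+19=0
a = 22: 22+10=3, 22+19=12
Distinct residues collected: {0, 3, 11, 12, 20}
|A + B| = 5 (out of 29 total residues).

A + B = {0, 3, 11, 12, 20}


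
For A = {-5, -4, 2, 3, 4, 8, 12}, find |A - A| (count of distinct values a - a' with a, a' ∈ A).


A - A = {a - a' : a, a' ∈ A}; |A| = 7.
Bounds: 2|A|-1 ≤ |A - A| ≤ |A|² - |A| + 1, i.e. 13 ≤ |A - A| ≤ 43.
Note: 0 ∈ A - A always (from a - a). The set is symmetric: if d ∈ A - A then -d ∈ A - A.
Enumerate nonzero differences d = a - a' with a > a' (then include -d):
Positive differences: {1, 2, 4, 5, 6, 7, 8, 9, 10, 12, 13, 16, 17}
Full difference set: {0} ∪ (positive diffs) ∪ (negative diffs).
|A - A| = 1 + 2·13 = 27 (matches direct enumeration: 27).

|A - A| = 27


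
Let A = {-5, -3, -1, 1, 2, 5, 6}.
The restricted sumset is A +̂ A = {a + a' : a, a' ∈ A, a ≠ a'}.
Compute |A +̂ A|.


Restricted sumset: A +̂ A = {a + a' : a ∈ A, a' ∈ A, a ≠ a'}.
Equivalently, take A + A and drop any sum 2a that is achievable ONLY as a + a for a ∈ A (i.e. sums representable only with equal summands).
Enumerate pairs (a, a') with a < a' (symmetric, so each unordered pair gives one sum; this covers all a ≠ a'):
  -5 + -3 = -8
  -5 + -1 = -6
  -5 + 1 = -4
  -5 + 2 = -3
  -5 + 5 = 0
  -5 + 6 = 1
  -3 + -1 = -4
  -3 + 1 = -2
  -3 + 2 = -1
  -3 + 5 = 2
  -3 + 6 = 3
  -1 + 1 = 0
  -1 + 2 = 1
  -1 + 5 = 4
  -1 + 6 = 5
  1 + 2 = 3
  1 + 5 = 6
  1 + 6 = 7
  2 + 5 = 7
  2 + 6 = 8
  5 + 6 = 11
Collected distinct sums: {-8, -6, -4, -3, -2, -1, 0, 1, 2, 3, 4, 5, 6, 7, 8, 11}
|A +̂ A| = 16
(Reference bound: |A +̂ A| ≥ 2|A| - 3 for |A| ≥ 2, with |A| = 7 giving ≥ 11.)

|A +̂ A| = 16


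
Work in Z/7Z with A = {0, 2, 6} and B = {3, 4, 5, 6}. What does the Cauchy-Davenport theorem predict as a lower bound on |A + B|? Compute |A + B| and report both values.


Cauchy-Davenport: |A + B| ≥ min(p, |A| + |B| - 1) for A, B nonempty in Z/pZ.
|A| = 3, |B| = 4, p = 7.
CD lower bound = min(7, 3 + 4 - 1) = min(7, 6) = 6.
Compute A + B mod 7 directly:
a = 0: 0+3=3, 0+4=4, 0+5=5, 0+6=6
a = 2: 2+3=5, 2+4=6, 2+5=0, 2+6=1
a = 6: 6+3=2, 6+4=3, 6+5=4, 6+6=5
A + B = {0, 1, 2, 3, 4, 5, 6}, so |A + B| = 7.
Verify: 7 ≥ 6? Yes ✓.

CD lower bound = 6, actual |A + B| = 7.


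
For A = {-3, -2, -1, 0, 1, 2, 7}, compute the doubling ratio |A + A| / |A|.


|A| = 7.
Compute A + A by enumerating all 49 pairs.
A + A = {-6, -5, -4, -3, -2, -1, 0, 1, 2, 3, 4, 5, 6, 7, 8, 9, 14}, so |A + A| = 17.
K = |A + A| / |A| = 17/7 (already in lowest terms) ≈ 2.4286.
Reference: AP of size 7 gives K = 13/7 ≈ 1.8571; a fully generic set of size 7 gives K ≈ 4.0000.

|A| = 7, |A + A| = 17, K = 17/7.


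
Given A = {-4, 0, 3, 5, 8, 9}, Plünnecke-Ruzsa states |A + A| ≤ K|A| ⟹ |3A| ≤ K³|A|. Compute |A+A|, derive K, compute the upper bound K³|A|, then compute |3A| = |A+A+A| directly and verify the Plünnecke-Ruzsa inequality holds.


|A| = 6.
Step 1: Compute A + A by enumerating all 36 pairs.
A + A = {-8, -4, -1, 0, 1, 3, 4, 5, 6, 8, 9, 10, 11, 12, 13, 14, 16, 17, 18}, so |A + A| = 19.
Step 2: Doubling constant K = |A + A|/|A| = 19/6 = 19/6 ≈ 3.1667.
Step 3: Plünnecke-Ruzsa gives |3A| ≤ K³·|A| = (3.1667)³ · 6 ≈ 190.5278.
Step 4: Compute 3A = A + A + A directly by enumerating all triples (a,b,c) ∈ A³; |3A| = 34.
Step 5: Check 34 ≤ 190.5278? Yes ✓.

K = 19/6, Plünnecke-Ruzsa bound K³|A| ≈ 190.5278, |3A| = 34, inequality holds.


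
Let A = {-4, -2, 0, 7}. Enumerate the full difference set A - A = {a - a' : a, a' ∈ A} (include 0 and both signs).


A - A = {a - a' : a, a' ∈ A}.
Compute a - a' for each ordered pair (a, a'):
a = -4: -4--4=0, -4--2=-2, -4-0=-4, -4-7=-11
a = -2: -2--4=2, -2--2=0, -2-0=-2, -2-7=-9
a = 0: 0--4=4, 0--2=2, 0-0=0, 0-7=-7
a = 7: 7--4=11, 7--2=9, 7-0=7, 7-7=0
Collecting distinct values (and noting 0 appears from a-a):
A - A = {-11, -9, -7, -4, -2, 0, 2, 4, 7, 9, 11}
|A - A| = 11

A - A = {-11, -9, -7, -4, -2, 0, 2, 4, 7, 9, 11}


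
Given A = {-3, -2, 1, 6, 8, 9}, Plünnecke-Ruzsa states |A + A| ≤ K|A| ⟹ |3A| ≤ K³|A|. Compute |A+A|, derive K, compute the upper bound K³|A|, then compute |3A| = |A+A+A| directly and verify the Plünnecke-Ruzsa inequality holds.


|A| = 6.
Step 1: Compute A + A by enumerating all 36 pairs.
A + A = {-6, -5, -4, -2, -1, 2, 3, 4, 5, 6, 7, 9, 10, 12, 14, 15, 16, 17, 18}, so |A + A| = 19.
Step 2: Doubling constant K = |A + A|/|A| = 19/6 = 19/6 ≈ 3.1667.
Step 3: Plünnecke-Ruzsa gives |3A| ≤ K³·|A| = (3.1667)³ · 6 ≈ 190.5278.
Step 4: Compute 3A = A + A + A directly by enumerating all triples (a,b,c) ∈ A³; |3A| = 36.
Step 5: Check 36 ≤ 190.5278? Yes ✓.

K = 19/6, Plünnecke-Ruzsa bound K³|A| ≈ 190.5278, |3A| = 36, inequality holds.


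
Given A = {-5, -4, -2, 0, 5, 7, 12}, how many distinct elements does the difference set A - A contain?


A - A = {a - a' : a, a' ∈ A}; |A| = 7.
Bounds: 2|A|-1 ≤ |A - A| ≤ |A|² - |A| + 1, i.e. 13 ≤ |A - A| ≤ 43.
Note: 0 ∈ A - A always (from a - a). The set is symmetric: if d ∈ A - A then -d ∈ A - A.
Enumerate nonzero differences d = a - a' with a > a' (then include -d):
Positive differences: {1, 2, 3, 4, 5, 7, 9, 10, 11, 12, 14, 16, 17}
Full difference set: {0} ∪ (positive diffs) ∪ (negative diffs).
|A - A| = 1 + 2·13 = 27 (matches direct enumeration: 27).

|A - A| = 27


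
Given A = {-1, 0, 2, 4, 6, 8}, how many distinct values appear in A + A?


A + A = {a + a' : a, a' ∈ A}; |A| = 6.
General bounds: 2|A| - 1 ≤ |A + A| ≤ |A|(|A|+1)/2, i.e. 11 ≤ |A + A| ≤ 21.
Lower bound 2|A|-1 is attained iff A is an arithmetic progression.
Enumerate sums a + a' for a ≤ a' (symmetric, so this suffices):
a = -1: -1+-1=-2, -1+0=-1, -1+2=1, -1+4=3, -1+6=5, -1+8=7
a = 0: 0+0=0, 0+2=2, 0+4=4, 0+6=6, 0+8=8
a = 2: 2+2=4, 2+4=6, 2+6=8, 2+8=10
a = 4: 4+4=8, 4+6=10, 4+8=12
a = 6: 6+6=12, 6+8=14
a = 8: 8+8=16
Distinct sums: {-2, -1, 0, 1, 2, 3, 4, 5, 6, 7, 8, 10, 12, 14, 16}
|A + A| = 15

|A + A| = 15


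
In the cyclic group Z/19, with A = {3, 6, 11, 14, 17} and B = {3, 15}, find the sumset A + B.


Work in Z/19Z: reduce every sum a + b modulo 19.
Enumerate all 10 pairs:
a = 3: 3+3=6, 3+15=18
a = 6: 6+3=9, 6+15=2
a = 11: 11+3=14, 11+15=7
a = 14: 14+3=17, 14+15=10
a = 17: 17+3=1, 17+15=13
Distinct residues collected: {1, 2, 6, 7, 9, 10, 13, 14, 17, 18}
|A + B| = 10 (out of 19 total residues).

A + B = {1, 2, 6, 7, 9, 10, 13, 14, 17, 18}


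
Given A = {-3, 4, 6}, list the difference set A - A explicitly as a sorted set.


A - A = {a - a' : a, a' ∈ A}.
Compute a - a' for each ordered pair (a, a'):
a = -3: -3--3=0, -3-4=-7, -3-6=-9
a = 4: 4--3=7, 4-4=0, 4-6=-2
a = 6: 6--3=9, 6-4=2, 6-6=0
Collecting distinct values (and noting 0 appears from a-a):
A - A = {-9, -7, -2, 0, 2, 7, 9}
|A - A| = 7

A - A = {-9, -7, -2, 0, 2, 7, 9}


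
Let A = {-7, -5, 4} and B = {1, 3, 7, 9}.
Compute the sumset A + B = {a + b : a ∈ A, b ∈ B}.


A + B = {a + b : a ∈ A, b ∈ B}.
Enumerate all |A|·|B| = 3·4 = 12 pairs (a, b) and collect distinct sums.
a = -7: -7+1=-6, -7+3=-4, -7+7=0, -7+9=2
a = -5: -5+1=-4, -5+3=-2, -5+7=2, -5+9=4
a = 4: 4+1=5, 4+3=7, 4+7=11, 4+9=13
Collecting distinct sums: A + B = {-6, -4, -2, 0, 2, 4, 5, 7, 11, 13}
|A + B| = 10

A + B = {-6, -4, -2, 0, 2, 4, 5, 7, 11, 13}


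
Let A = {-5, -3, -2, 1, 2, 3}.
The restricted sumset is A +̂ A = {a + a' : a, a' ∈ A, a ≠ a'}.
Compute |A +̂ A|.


Restricted sumset: A +̂ A = {a + a' : a ∈ A, a' ∈ A, a ≠ a'}.
Equivalently, take A + A and drop any sum 2a that is achievable ONLY as a + a for a ∈ A (i.e. sums representable only with equal summands).
Enumerate pairs (a, a') with a < a' (symmetric, so each unordered pair gives one sum; this covers all a ≠ a'):
  -5 + -3 = -8
  -5 + -2 = -7
  -5 + 1 = -4
  -5 + 2 = -3
  -5 + 3 = -2
  -3 + -2 = -5
  -3 + 1 = -2
  -3 + 2 = -1
  -3 + 3 = 0
  -2 + 1 = -1
  -2 + 2 = 0
  -2 + 3 = 1
  1 + 2 = 3
  1 + 3 = 4
  2 + 3 = 5
Collected distinct sums: {-8, -7, -5, -4, -3, -2, -1, 0, 1, 3, 4, 5}
|A +̂ A| = 12
(Reference bound: |A +̂ A| ≥ 2|A| - 3 for |A| ≥ 2, with |A| = 6 giving ≥ 9.)

|A +̂ A| = 12


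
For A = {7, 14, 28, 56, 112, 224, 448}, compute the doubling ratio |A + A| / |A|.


|A| = 7.
Compute A + A by enumerating all 49 pairs.
A + A = {14, 21, 28, 35, 42, 56, 63, 70, 84, 112, 119, 126, 140, 168, 224, 231, 238, 252, 280, 336, 448, 455, 462, 476, 504, 560, 672, 896}, so |A + A| = 28.
K = |A + A| / |A| = 28/7 = 4/1 ≈ 4.0000.
Reference: AP of size 7 gives K = 13/7 ≈ 1.8571; a fully generic set of size 7 gives K ≈ 4.0000.

|A| = 7, |A + A| = 28, K = 28/7 = 4/1.


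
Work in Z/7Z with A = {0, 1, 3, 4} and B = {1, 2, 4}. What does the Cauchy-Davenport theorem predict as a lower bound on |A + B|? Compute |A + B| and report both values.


Cauchy-Davenport: |A + B| ≥ min(p, |A| + |B| - 1) for A, B nonempty in Z/pZ.
|A| = 4, |B| = 3, p = 7.
CD lower bound = min(7, 4 + 3 - 1) = min(7, 6) = 6.
Compute A + B mod 7 directly:
a = 0: 0+1=1, 0+2=2, 0+4=4
a = 1: 1+1=2, 1+2=3, 1+4=5
a = 3: 3+1=4, 3+2=5, 3+4=0
a = 4: 4+1=5, 4+2=6, 4+4=1
A + B = {0, 1, 2, 3, 4, 5, 6}, so |A + B| = 7.
Verify: 7 ≥ 6? Yes ✓.

CD lower bound = 6, actual |A + B| = 7.


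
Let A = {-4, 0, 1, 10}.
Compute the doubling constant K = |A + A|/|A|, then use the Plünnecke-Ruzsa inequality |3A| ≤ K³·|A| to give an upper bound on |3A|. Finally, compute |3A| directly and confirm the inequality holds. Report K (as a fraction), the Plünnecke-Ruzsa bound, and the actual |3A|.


|A| = 4.
Step 1: Compute A + A by enumerating all 16 pairs.
A + A = {-8, -4, -3, 0, 1, 2, 6, 10, 11, 20}, so |A + A| = 10.
Step 2: Doubling constant K = |A + A|/|A| = 10/4 = 10/4 ≈ 2.5000.
Step 3: Plünnecke-Ruzsa gives |3A| ≤ K³·|A| = (2.5000)³ · 4 ≈ 62.5000.
Step 4: Compute 3A = A + A + A directly by enumerating all triples (a,b,c) ∈ A³; |3A| = 19.
Step 5: Check 19 ≤ 62.5000? Yes ✓.

K = 10/4, Plünnecke-Ruzsa bound K³|A| ≈ 62.5000, |3A| = 19, inequality holds.


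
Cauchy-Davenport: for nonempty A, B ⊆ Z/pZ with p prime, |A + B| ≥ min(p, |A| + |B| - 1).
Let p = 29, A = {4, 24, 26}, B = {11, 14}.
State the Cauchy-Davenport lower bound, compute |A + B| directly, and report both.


Cauchy-Davenport: |A + B| ≥ min(p, |A| + |B| - 1) for A, B nonempty in Z/pZ.
|A| = 3, |B| = 2, p = 29.
CD lower bound = min(29, 3 + 2 - 1) = min(29, 4) = 4.
Compute A + B mod 29 directly:
a = 4: 4+11=15, 4+14=18
a = 24: 24+11=6, 24+14=9
a = 26: 26+11=8, 26+14=11
A + B = {6, 8, 9, 11, 15, 18}, so |A + B| = 6.
Verify: 6 ≥ 4? Yes ✓.

CD lower bound = 4, actual |A + B| = 6.


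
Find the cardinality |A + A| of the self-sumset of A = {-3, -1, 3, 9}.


A + A = {a + a' : a, a' ∈ A}; |A| = 4.
General bounds: 2|A| - 1 ≤ |A + A| ≤ |A|(|A|+1)/2, i.e. 7 ≤ |A + A| ≤ 10.
Lower bound 2|A|-1 is attained iff A is an arithmetic progression.
Enumerate sums a + a' for a ≤ a' (symmetric, so this suffices):
a = -3: -3+-3=-6, -3+-1=-4, -3+3=0, -3+9=6
a = -1: -1+-1=-2, -1+3=2, -1+9=8
a = 3: 3+3=6, 3+9=12
a = 9: 9+9=18
Distinct sums: {-6, -4, -2, 0, 2, 6, 8, 12, 18}
|A + A| = 9

|A + A| = 9


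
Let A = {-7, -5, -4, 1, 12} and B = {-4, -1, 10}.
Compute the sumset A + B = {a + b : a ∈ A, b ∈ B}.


A + B = {a + b : a ∈ A, b ∈ B}.
Enumerate all |A|·|B| = 5·3 = 15 pairs (a, b) and collect distinct sums.
a = -7: -7+-4=-11, -7+-1=-8, -7+10=3
a = -5: -5+-4=-9, -5+-1=-6, -5+10=5
a = -4: -4+-4=-8, -4+-1=-5, -4+10=6
a = 1: 1+-4=-3, 1+-1=0, 1+10=11
a = 12: 12+-4=8, 12+-1=11, 12+10=22
Collecting distinct sums: A + B = {-11, -9, -8, -6, -5, -3, 0, 3, 5, 6, 8, 11, 22}
|A + B| = 13

A + B = {-11, -9, -8, -6, -5, -3, 0, 3, 5, 6, 8, 11, 22}


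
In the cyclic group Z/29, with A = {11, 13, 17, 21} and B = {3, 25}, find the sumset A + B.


Work in Z/29Z: reduce every sum a + b modulo 29.
Enumerate all 8 pairs:
a = 11: 11+3=14, 11+25=7
a = 13: 13+3=16, 13+25=9
a = 17: 17+3=20, 17+25=13
a = 21: 21+3=24, 21+25=17
Distinct residues collected: {7, 9, 13, 14, 16, 17, 20, 24}
|A + B| = 8 (out of 29 total residues).

A + B = {7, 9, 13, 14, 16, 17, 20, 24}


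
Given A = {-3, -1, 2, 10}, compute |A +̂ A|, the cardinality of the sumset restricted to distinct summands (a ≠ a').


Restricted sumset: A +̂ A = {a + a' : a ∈ A, a' ∈ A, a ≠ a'}.
Equivalently, take A + A and drop any sum 2a that is achievable ONLY as a + a for a ∈ A (i.e. sums representable only with equal summands).
Enumerate pairs (a, a') with a < a' (symmetric, so each unordered pair gives one sum; this covers all a ≠ a'):
  -3 + -1 = -4
  -3 + 2 = -1
  -3 + 10 = 7
  -1 + 2 = 1
  -1 + 10 = 9
  2 + 10 = 12
Collected distinct sums: {-4, -1, 1, 7, 9, 12}
|A +̂ A| = 6
(Reference bound: |A +̂ A| ≥ 2|A| - 3 for |A| ≥ 2, with |A| = 4 giving ≥ 5.)

|A +̂ A| = 6


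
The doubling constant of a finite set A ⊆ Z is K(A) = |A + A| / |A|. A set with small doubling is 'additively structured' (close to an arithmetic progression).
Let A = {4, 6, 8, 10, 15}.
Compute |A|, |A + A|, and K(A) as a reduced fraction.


|A| = 5.
Compute A + A by enumerating all 25 pairs.
A + A = {8, 10, 12, 14, 16, 18, 19, 20, 21, 23, 25, 30}, so |A + A| = 12.
K = |A + A| / |A| = 12/5 (already in lowest terms) ≈ 2.4000.
Reference: AP of size 5 gives K = 9/5 ≈ 1.8000; a fully generic set of size 5 gives K ≈ 3.0000.

|A| = 5, |A + A| = 12, K = 12/5.


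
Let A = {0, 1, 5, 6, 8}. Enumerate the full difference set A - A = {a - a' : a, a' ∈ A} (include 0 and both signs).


A - A = {a - a' : a, a' ∈ A}.
Compute a - a' for each ordered pair (a, a'):
a = 0: 0-0=0, 0-1=-1, 0-5=-5, 0-6=-6, 0-8=-8
a = 1: 1-0=1, 1-1=0, 1-5=-4, 1-6=-5, 1-8=-7
a = 5: 5-0=5, 5-1=4, 5-5=0, 5-6=-1, 5-8=-3
a = 6: 6-0=6, 6-1=5, 6-5=1, 6-6=0, 6-8=-2
a = 8: 8-0=8, 8-1=7, 8-5=3, 8-6=2, 8-8=0
Collecting distinct values (and noting 0 appears from a-a):
A - A = {-8, -7, -6, -5, -4, -3, -2, -1, 0, 1, 2, 3, 4, 5, 6, 7, 8}
|A - A| = 17

A - A = {-8, -7, -6, -5, -4, -3, -2, -1, 0, 1, 2, 3, 4, 5, 6, 7, 8}


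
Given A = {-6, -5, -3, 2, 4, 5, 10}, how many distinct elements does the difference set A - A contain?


A - A = {a - a' : a, a' ∈ A}; |A| = 7.
Bounds: 2|A|-1 ≤ |A - A| ≤ |A|² - |A| + 1, i.e. 13 ≤ |A - A| ≤ 43.
Note: 0 ∈ A - A always (from a - a). The set is symmetric: if d ∈ A - A then -d ∈ A - A.
Enumerate nonzero differences d = a - a' with a > a' (then include -d):
Positive differences: {1, 2, 3, 5, 6, 7, 8, 9, 10, 11, 13, 15, 16}
Full difference set: {0} ∪ (positive diffs) ∪ (negative diffs).
|A - A| = 1 + 2·13 = 27 (matches direct enumeration: 27).

|A - A| = 27


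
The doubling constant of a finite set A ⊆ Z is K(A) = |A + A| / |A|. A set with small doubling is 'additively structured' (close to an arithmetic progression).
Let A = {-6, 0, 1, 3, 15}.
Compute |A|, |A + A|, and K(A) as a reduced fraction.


|A| = 5.
Compute A + A by enumerating all 25 pairs.
A + A = {-12, -6, -5, -3, 0, 1, 2, 3, 4, 6, 9, 15, 16, 18, 30}, so |A + A| = 15.
K = |A + A| / |A| = 15/5 = 3/1 ≈ 3.0000.
Reference: AP of size 5 gives K = 9/5 ≈ 1.8000; a fully generic set of size 5 gives K ≈ 3.0000.

|A| = 5, |A + A| = 15, K = 15/5 = 3/1.


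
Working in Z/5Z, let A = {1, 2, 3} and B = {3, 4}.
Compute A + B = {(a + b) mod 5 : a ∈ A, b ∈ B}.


Work in Z/5Z: reduce every sum a + b modulo 5.
Enumerate all 6 pairs:
a = 1: 1+3=4, 1+4=0
a = 2: 2+3=0, 2+4=1
a = 3: 3+3=1, 3+4=2
Distinct residues collected: {0, 1, 2, 4}
|A + B| = 4 (out of 5 total residues).

A + B = {0, 1, 2, 4}


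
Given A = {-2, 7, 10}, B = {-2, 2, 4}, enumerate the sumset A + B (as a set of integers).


A + B = {a + b : a ∈ A, b ∈ B}.
Enumerate all |A|·|B| = 3·3 = 9 pairs (a, b) and collect distinct sums.
a = -2: -2+-2=-4, -2+2=0, -2+4=2
a = 7: 7+-2=5, 7+2=9, 7+4=11
a = 10: 10+-2=8, 10+2=12, 10+4=14
Collecting distinct sums: A + B = {-4, 0, 2, 5, 8, 9, 11, 12, 14}
|A + B| = 9

A + B = {-4, 0, 2, 5, 8, 9, 11, 12, 14}


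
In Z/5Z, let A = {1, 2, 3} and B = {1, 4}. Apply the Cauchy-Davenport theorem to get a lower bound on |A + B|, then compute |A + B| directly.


Cauchy-Davenport: |A + B| ≥ min(p, |A| + |B| - 1) for A, B nonempty in Z/pZ.
|A| = 3, |B| = 2, p = 5.
CD lower bound = min(5, 3 + 2 - 1) = min(5, 4) = 4.
Compute A + B mod 5 directly:
a = 1: 1+1=2, 1+4=0
a = 2: 2+1=3, 2+4=1
a = 3: 3+1=4, 3+4=2
A + B = {0, 1, 2, 3, 4}, so |A + B| = 5.
Verify: 5 ≥ 4? Yes ✓.

CD lower bound = 4, actual |A + B| = 5.


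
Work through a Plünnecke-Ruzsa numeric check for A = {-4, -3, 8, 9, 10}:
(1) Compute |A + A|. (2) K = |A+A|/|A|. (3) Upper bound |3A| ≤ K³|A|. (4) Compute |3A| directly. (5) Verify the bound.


|A| = 5.
Step 1: Compute A + A by enumerating all 25 pairs.
A + A = {-8, -7, -6, 4, 5, 6, 7, 16, 17, 18, 19, 20}, so |A + A| = 12.
Step 2: Doubling constant K = |A + A|/|A| = 12/5 = 12/5 ≈ 2.4000.
Step 3: Plünnecke-Ruzsa gives |3A| ≤ K³·|A| = (2.4000)³ · 5 ≈ 69.1200.
Step 4: Compute 3A = A + A + A directly by enumerating all triples (a,b,c) ∈ A³; |3A| = 22.
Step 5: Check 22 ≤ 69.1200? Yes ✓.

K = 12/5, Plünnecke-Ruzsa bound K³|A| ≈ 69.1200, |3A| = 22, inequality holds.


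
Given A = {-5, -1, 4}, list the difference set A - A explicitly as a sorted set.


A - A = {a - a' : a, a' ∈ A}.
Compute a - a' for each ordered pair (a, a'):
a = -5: -5--5=0, -5--1=-4, -5-4=-9
a = -1: -1--5=4, -1--1=0, -1-4=-5
a = 4: 4--5=9, 4--1=5, 4-4=0
Collecting distinct values (and noting 0 appears from a-a):
A - A = {-9, -5, -4, 0, 4, 5, 9}
|A - A| = 7

A - A = {-9, -5, -4, 0, 4, 5, 9}


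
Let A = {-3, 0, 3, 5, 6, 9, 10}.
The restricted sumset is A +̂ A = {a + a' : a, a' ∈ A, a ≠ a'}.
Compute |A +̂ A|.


Restricted sumset: A +̂ A = {a + a' : a ∈ A, a' ∈ A, a ≠ a'}.
Equivalently, take A + A and drop any sum 2a that is achievable ONLY as a + a for a ∈ A (i.e. sums representable only with equal summands).
Enumerate pairs (a, a') with a < a' (symmetric, so each unordered pair gives one sum; this covers all a ≠ a'):
  -3 + 0 = -3
  -3 + 3 = 0
  -3 + 5 = 2
  -3 + 6 = 3
  -3 + 9 = 6
  -3 + 10 = 7
  0 + 3 = 3
  0 + 5 = 5
  0 + 6 = 6
  0 + 9 = 9
  0 + 10 = 10
  3 + 5 = 8
  3 + 6 = 9
  3 + 9 = 12
  3 + 10 = 13
  5 + 6 = 11
  5 + 9 = 14
  5 + 10 = 15
  6 + 9 = 15
  6 + 10 = 16
  9 + 10 = 19
Collected distinct sums: {-3, 0, 2, 3, 5, 6, 7, 8, 9, 10, 11, 12, 13, 14, 15, 16, 19}
|A +̂ A| = 17
(Reference bound: |A +̂ A| ≥ 2|A| - 3 for |A| ≥ 2, with |A| = 7 giving ≥ 11.)

|A +̂ A| = 17


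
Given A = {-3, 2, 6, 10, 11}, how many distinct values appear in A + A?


A + A = {a + a' : a, a' ∈ A}; |A| = 5.
General bounds: 2|A| - 1 ≤ |A + A| ≤ |A|(|A|+1)/2, i.e. 9 ≤ |A + A| ≤ 15.
Lower bound 2|A|-1 is attained iff A is an arithmetic progression.
Enumerate sums a + a' for a ≤ a' (symmetric, so this suffices):
a = -3: -3+-3=-6, -3+2=-1, -3+6=3, -3+10=7, -3+11=8
a = 2: 2+2=4, 2+6=8, 2+10=12, 2+11=13
a = 6: 6+6=12, 6+10=16, 6+11=17
a = 10: 10+10=20, 10+11=21
a = 11: 11+11=22
Distinct sums: {-6, -1, 3, 4, 7, 8, 12, 13, 16, 17, 20, 21, 22}
|A + A| = 13

|A + A| = 13


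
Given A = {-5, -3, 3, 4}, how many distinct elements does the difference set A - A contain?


A - A = {a - a' : a, a' ∈ A}; |A| = 4.
Bounds: 2|A|-1 ≤ |A - A| ≤ |A|² - |A| + 1, i.e. 7 ≤ |A - A| ≤ 13.
Note: 0 ∈ A - A always (from a - a). The set is symmetric: if d ∈ A - A then -d ∈ A - A.
Enumerate nonzero differences d = a - a' with a > a' (then include -d):
Positive differences: {1, 2, 6, 7, 8, 9}
Full difference set: {0} ∪ (positive diffs) ∪ (negative diffs).
|A - A| = 1 + 2·6 = 13 (matches direct enumeration: 13).

|A - A| = 13


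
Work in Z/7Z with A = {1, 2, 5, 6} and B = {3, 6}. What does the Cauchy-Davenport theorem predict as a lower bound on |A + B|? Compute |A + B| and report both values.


Cauchy-Davenport: |A + B| ≥ min(p, |A| + |B| - 1) for A, B nonempty in Z/pZ.
|A| = 4, |B| = 2, p = 7.
CD lower bound = min(7, 4 + 2 - 1) = min(7, 5) = 5.
Compute A + B mod 7 directly:
a = 1: 1+3=4, 1+6=0
a = 2: 2+3=5, 2+6=1
a = 5: 5+3=1, 5+6=4
a = 6: 6+3=2, 6+6=5
A + B = {0, 1, 2, 4, 5}, so |A + B| = 5.
Verify: 5 ≥ 5? Yes ✓.

CD lower bound = 5, actual |A + B| = 5.


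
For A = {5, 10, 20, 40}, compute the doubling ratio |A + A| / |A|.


|A| = 4.
Compute A + A by enumerating all 16 pairs.
A + A = {10, 15, 20, 25, 30, 40, 45, 50, 60, 80}, so |A + A| = 10.
K = |A + A| / |A| = 10/4 = 5/2 ≈ 2.5000.
Reference: AP of size 4 gives K = 7/4 ≈ 1.7500; a fully generic set of size 4 gives K ≈ 2.5000.

|A| = 4, |A + A| = 10, K = 10/4 = 5/2.


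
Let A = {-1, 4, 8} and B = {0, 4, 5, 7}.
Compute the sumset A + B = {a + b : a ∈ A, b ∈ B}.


A + B = {a + b : a ∈ A, b ∈ B}.
Enumerate all |A|·|B| = 3·4 = 12 pairs (a, b) and collect distinct sums.
a = -1: -1+0=-1, -1+4=3, -1+5=4, -1+7=6
a = 4: 4+0=4, 4+4=8, 4+5=9, 4+7=11
a = 8: 8+0=8, 8+4=12, 8+5=13, 8+7=15
Collecting distinct sums: A + B = {-1, 3, 4, 6, 8, 9, 11, 12, 13, 15}
|A + B| = 10

A + B = {-1, 3, 4, 6, 8, 9, 11, 12, 13, 15}


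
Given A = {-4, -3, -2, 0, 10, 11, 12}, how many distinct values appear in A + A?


A + A = {a + a' : a, a' ∈ A}; |A| = 7.
General bounds: 2|A| - 1 ≤ |A + A| ≤ |A|(|A|+1)/2, i.e. 13 ≤ |A + A| ≤ 28.
Lower bound 2|A|-1 is attained iff A is an arithmetic progression.
Enumerate sums a + a' for a ≤ a' (symmetric, so this suffices):
a = -4: -4+-4=-8, -4+-3=-7, -4+-2=-6, -4+0=-4, -4+10=6, -4+11=7, -4+12=8
a = -3: -3+-3=-6, -3+-2=-5, -3+0=-3, -3+10=7, -3+11=8, -3+12=9
a = -2: -2+-2=-4, -2+0=-2, -2+10=8, -2+11=9, -2+12=10
a = 0: 0+0=0, 0+10=10, 0+11=11, 0+12=12
a = 10: 10+10=20, 10+11=21, 10+12=22
a = 11: 11+11=22, 11+12=23
a = 12: 12+12=24
Distinct sums: {-8, -7, -6, -5, -4, -3, -2, 0, 6, 7, 8, 9, 10, 11, 12, 20, 21, 22, 23, 24}
|A + A| = 20

|A + A| = 20


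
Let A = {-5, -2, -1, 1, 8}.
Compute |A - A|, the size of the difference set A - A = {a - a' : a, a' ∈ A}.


A - A = {a - a' : a, a' ∈ A}; |A| = 5.
Bounds: 2|A|-1 ≤ |A - A| ≤ |A|² - |A| + 1, i.e. 9 ≤ |A - A| ≤ 21.
Note: 0 ∈ A - A always (from a - a). The set is symmetric: if d ∈ A - A then -d ∈ A - A.
Enumerate nonzero differences d = a - a' with a > a' (then include -d):
Positive differences: {1, 2, 3, 4, 6, 7, 9, 10, 13}
Full difference set: {0} ∪ (positive diffs) ∪ (negative diffs).
|A - A| = 1 + 2·9 = 19 (matches direct enumeration: 19).

|A - A| = 19
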